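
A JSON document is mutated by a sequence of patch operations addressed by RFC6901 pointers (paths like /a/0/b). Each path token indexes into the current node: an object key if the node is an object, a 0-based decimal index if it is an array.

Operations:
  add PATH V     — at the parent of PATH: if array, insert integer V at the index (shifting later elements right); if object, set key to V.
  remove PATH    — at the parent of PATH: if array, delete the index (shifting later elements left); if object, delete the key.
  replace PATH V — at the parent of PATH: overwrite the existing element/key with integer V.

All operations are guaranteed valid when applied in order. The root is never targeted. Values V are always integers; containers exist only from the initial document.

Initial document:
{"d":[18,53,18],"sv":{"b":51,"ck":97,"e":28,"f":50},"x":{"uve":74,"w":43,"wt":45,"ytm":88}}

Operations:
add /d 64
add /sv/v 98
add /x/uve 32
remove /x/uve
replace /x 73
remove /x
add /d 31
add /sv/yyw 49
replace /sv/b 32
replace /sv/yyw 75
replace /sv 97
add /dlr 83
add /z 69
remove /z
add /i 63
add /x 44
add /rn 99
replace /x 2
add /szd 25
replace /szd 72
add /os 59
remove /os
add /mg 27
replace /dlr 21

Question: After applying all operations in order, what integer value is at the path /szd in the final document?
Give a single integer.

After op 1 (add /d 64): {"d":64,"sv":{"b":51,"ck":97,"e":28,"f":50},"x":{"uve":74,"w":43,"wt":45,"ytm":88}}
After op 2 (add /sv/v 98): {"d":64,"sv":{"b":51,"ck":97,"e":28,"f":50,"v":98},"x":{"uve":74,"w":43,"wt":45,"ytm":88}}
After op 3 (add /x/uve 32): {"d":64,"sv":{"b":51,"ck":97,"e":28,"f":50,"v":98},"x":{"uve":32,"w":43,"wt":45,"ytm":88}}
After op 4 (remove /x/uve): {"d":64,"sv":{"b":51,"ck":97,"e":28,"f":50,"v":98},"x":{"w":43,"wt":45,"ytm":88}}
After op 5 (replace /x 73): {"d":64,"sv":{"b":51,"ck":97,"e":28,"f":50,"v":98},"x":73}
After op 6 (remove /x): {"d":64,"sv":{"b":51,"ck":97,"e":28,"f":50,"v":98}}
After op 7 (add /d 31): {"d":31,"sv":{"b":51,"ck":97,"e":28,"f":50,"v":98}}
After op 8 (add /sv/yyw 49): {"d":31,"sv":{"b":51,"ck":97,"e":28,"f":50,"v":98,"yyw":49}}
After op 9 (replace /sv/b 32): {"d":31,"sv":{"b":32,"ck":97,"e":28,"f":50,"v":98,"yyw":49}}
After op 10 (replace /sv/yyw 75): {"d":31,"sv":{"b":32,"ck":97,"e":28,"f":50,"v":98,"yyw":75}}
After op 11 (replace /sv 97): {"d":31,"sv":97}
After op 12 (add /dlr 83): {"d":31,"dlr":83,"sv":97}
After op 13 (add /z 69): {"d":31,"dlr":83,"sv":97,"z":69}
After op 14 (remove /z): {"d":31,"dlr":83,"sv":97}
After op 15 (add /i 63): {"d":31,"dlr":83,"i":63,"sv":97}
After op 16 (add /x 44): {"d":31,"dlr":83,"i":63,"sv":97,"x":44}
After op 17 (add /rn 99): {"d":31,"dlr":83,"i":63,"rn":99,"sv":97,"x":44}
After op 18 (replace /x 2): {"d":31,"dlr":83,"i":63,"rn":99,"sv":97,"x":2}
After op 19 (add /szd 25): {"d":31,"dlr":83,"i":63,"rn":99,"sv":97,"szd":25,"x":2}
After op 20 (replace /szd 72): {"d":31,"dlr":83,"i":63,"rn":99,"sv":97,"szd":72,"x":2}
After op 21 (add /os 59): {"d":31,"dlr":83,"i":63,"os":59,"rn":99,"sv":97,"szd":72,"x":2}
After op 22 (remove /os): {"d":31,"dlr":83,"i":63,"rn":99,"sv":97,"szd":72,"x":2}
After op 23 (add /mg 27): {"d":31,"dlr":83,"i":63,"mg":27,"rn":99,"sv":97,"szd":72,"x":2}
After op 24 (replace /dlr 21): {"d":31,"dlr":21,"i":63,"mg":27,"rn":99,"sv":97,"szd":72,"x":2}
Value at /szd: 72

Answer: 72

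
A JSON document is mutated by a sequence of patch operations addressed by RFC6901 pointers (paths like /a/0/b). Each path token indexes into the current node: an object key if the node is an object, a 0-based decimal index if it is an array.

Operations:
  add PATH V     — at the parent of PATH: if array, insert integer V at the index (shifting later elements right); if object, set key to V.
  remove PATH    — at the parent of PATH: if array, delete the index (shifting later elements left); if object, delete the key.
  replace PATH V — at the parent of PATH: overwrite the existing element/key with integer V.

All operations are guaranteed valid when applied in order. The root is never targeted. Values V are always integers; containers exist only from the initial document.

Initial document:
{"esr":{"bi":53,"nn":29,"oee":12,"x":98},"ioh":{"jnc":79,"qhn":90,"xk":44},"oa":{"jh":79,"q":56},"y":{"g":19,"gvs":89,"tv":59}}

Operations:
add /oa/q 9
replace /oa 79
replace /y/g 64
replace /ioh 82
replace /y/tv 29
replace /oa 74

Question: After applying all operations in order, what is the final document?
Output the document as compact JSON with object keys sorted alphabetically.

After op 1 (add /oa/q 9): {"esr":{"bi":53,"nn":29,"oee":12,"x":98},"ioh":{"jnc":79,"qhn":90,"xk":44},"oa":{"jh":79,"q":9},"y":{"g":19,"gvs":89,"tv":59}}
After op 2 (replace /oa 79): {"esr":{"bi":53,"nn":29,"oee":12,"x":98},"ioh":{"jnc":79,"qhn":90,"xk":44},"oa":79,"y":{"g":19,"gvs":89,"tv":59}}
After op 3 (replace /y/g 64): {"esr":{"bi":53,"nn":29,"oee":12,"x":98},"ioh":{"jnc":79,"qhn":90,"xk":44},"oa":79,"y":{"g":64,"gvs":89,"tv":59}}
After op 4 (replace /ioh 82): {"esr":{"bi":53,"nn":29,"oee":12,"x":98},"ioh":82,"oa":79,"y":{"g":64,"gvs":89,"tv":59}}
After op 5 (replace /y/tv 29): {"esr":{"bi":53,"nn":29,"oee":12,"x":98},"ioh":82,"oa":79,"y":{"g":64,"gvs":89,"tv":29}}
After op 6 (replace /oa 74): {"esr":{"bi":53,"nn":29,"oee":12,"x":98},"ioh":82,"oa":74,"y":{"g":64,"gvs":89,"tv":29}}

Answer: {"esr":{"bi":53,"nn":29,"oee":12,"x":98},"ioh":82,"oa":74,"y":{"g":64,"gvs":89,"tv":29}}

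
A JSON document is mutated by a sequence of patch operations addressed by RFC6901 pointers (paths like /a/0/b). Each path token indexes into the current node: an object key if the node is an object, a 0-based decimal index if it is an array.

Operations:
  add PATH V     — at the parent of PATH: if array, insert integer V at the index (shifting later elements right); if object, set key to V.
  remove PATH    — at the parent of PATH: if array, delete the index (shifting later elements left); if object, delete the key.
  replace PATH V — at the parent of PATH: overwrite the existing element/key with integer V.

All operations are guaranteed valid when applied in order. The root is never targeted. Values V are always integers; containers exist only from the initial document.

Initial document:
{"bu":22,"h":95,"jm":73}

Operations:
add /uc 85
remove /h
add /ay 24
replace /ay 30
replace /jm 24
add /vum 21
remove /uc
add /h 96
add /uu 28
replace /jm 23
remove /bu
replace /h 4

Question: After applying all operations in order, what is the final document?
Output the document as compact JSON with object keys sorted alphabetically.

After op 1 (add /uc 85): {"bu":22,"h":95,"jm":73,"uc":85}
After op 2 (remove /h): {"bu":22,"jm":73,"uc":85}
After op 3 (add /ay 24): {"ay":24,"bu":22,"jm":73,"uc":85}
After op 4 (replace /ay 30): {"ay":30,"bu":22,"jm":73,"uc":85}
After op 5 (replace /jm 24): {"ay":30,"bu":22,"jm":24,"uc":85}
After op 6 (add /vum 21): {"ay":30,"bu":22,"jm":24,"uc":85,"vum":21}
After op 7 (remove /uc): {"ay":30,"bu":22,"jm":24,"vum":21}
After op 8 (add /h 96): {"ay":30,"bu":22,"h":96,"jm":24,"vum":21}
After op 9 (add /uu 28): {"ay":30,"bu":22,"h":96,"jm":24,"uu":28,"vum":21}
After op 10 (replace /jm 23): {"ay":30,"bu":22,"h":96,"jm":23,"uu":28,"vum":21}
After op 11 (remove /bu): {"ay":30,"h":96,"jm":23,"uu":28,"vum":21}
After op 12 (replace /h 4): {"ay":30,"h":4,"jm":23,"uu":28,"vum":21}

Answer: {"ay":30,"h":4,"jm":23,"uu":28,"vum":21}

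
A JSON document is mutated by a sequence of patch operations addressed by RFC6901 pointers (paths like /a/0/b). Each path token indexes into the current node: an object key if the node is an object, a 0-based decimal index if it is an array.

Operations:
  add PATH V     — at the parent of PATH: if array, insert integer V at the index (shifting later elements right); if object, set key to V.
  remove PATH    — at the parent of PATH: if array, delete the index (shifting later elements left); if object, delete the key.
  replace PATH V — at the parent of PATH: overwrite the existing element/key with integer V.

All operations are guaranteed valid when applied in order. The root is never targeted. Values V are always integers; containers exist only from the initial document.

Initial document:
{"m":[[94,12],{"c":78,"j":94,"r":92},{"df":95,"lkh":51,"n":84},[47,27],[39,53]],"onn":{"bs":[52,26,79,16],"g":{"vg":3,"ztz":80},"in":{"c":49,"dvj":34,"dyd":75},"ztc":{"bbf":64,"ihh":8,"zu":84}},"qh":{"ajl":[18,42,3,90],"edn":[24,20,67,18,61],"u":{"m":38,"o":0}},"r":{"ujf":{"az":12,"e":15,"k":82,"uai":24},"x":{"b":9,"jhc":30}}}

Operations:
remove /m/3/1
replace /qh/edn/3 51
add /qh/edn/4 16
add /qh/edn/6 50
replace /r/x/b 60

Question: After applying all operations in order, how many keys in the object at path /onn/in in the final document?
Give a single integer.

After op 1 (remove /m/3/1): {"m":[[94,12],{"c":78,"j":94,"r":92},{"df":95,"lkh":51,"n":84},[47],[39,53]],"onn":{"bs":[52,26,79,16],"g":{"vg":3,"ztz":80},"in":{"c":49,"dvj":34,"dyd":75},"ztc":{"bbf":64,"ihh":8,"zu":84}},"qh":{"ajl":[18,42,3,90],"edn":[24,20,67,18,61],"u":{"m":38,"o":0}},"r":{"ujf":{"az":12,"e":15,"k":82,"uai":24},"x":{"b":9,"jhc":30}}}
After op 2 (replace /qh/edn/3 51): {"m":[[94,12],{"c":78,"j":94,"r":92},{"df":95,"lkh":51,"n":84},[47],[39,53]],"onn":{"bs":[52,26,79,16],"g":{"vg":3,"ztz":80},"in":{"c":49,"dvj":34,"dyd":75},"ztc":{"bbf":64,"ihh":8,"zu":84}},"qh":{"ajl":[18,42,3,90],"edn":[24,20,67,51,61],"u":{"m":38,"o":0}},"r":{"ujf":{"az":12,"e":15,"k":82,"uai":24},"x":{"b":9,"jhc":30}}}
After op 3 (add /qh/edn/4 16): {"m":[[94,12],{"c":78,"j":94,"r":92},{"df":95,"lkh":51,"n":84},[47],[39,53]],"onn":{"bs":[52,26,79,16],"g":{"vg":3,"ztz":80},"in":{"c":49,"dvj":34,"dyd":75},"ztc":{"bbf":64,"ihh":8,"zu":84}},"qh":{"ajl":[18,42,3,90],"edn":[24,20,67,51,16,61],"u":{"m":38,"o":0}},"r":{"ujf":{"az":12,"e":15,"k":82,"uai":24},"x":{"b":9,"jhc":30}}}
After op 4 (add /qh/edn/6 50): {"m":[[94,12],{"c":78,"j":94,"r":92},{"df":95,"lkh":51,"n":84},[47],[39,53]],"onn":{"bs":[52,26,79,16],"g":{"vg":3,"ztz":80},"in":{"c":49,"dvj":34,"dyd":75},"ztc":{"bbf":64,"ihh":8,"zu":84}},"qh":{"ajl":[18,42,3,90],"edn":[24,20,67,51,16,61,50],"u":{"m":38,"o":0}},"r":{"ujf":{"az":12,"e":15,"k":82,"uai":24},"x":{"b":9,"jhc":30}}}
After op 5 (replace /r/x/b 60): {"m":[[94,12],{"c":78,"j":94,"r":92},{"df":95,"lkh":51,"n":84},[47],[39,53]],"onn":{"bs":[52,26,79,16],"g":{"vg":3,"ztz":80},"in":{"c":49,"dvj":34,"dyd":75},"ztc":{"bbf":64,"ihh":8,"zu":84}},"qh":{"ajl":[18,42,3,90],"edn":[24,20,67,51,16,61,50],"u":{"m":38,"o":0}},"r":{"ujf":{"az":12,"e":15,"k":82,"uai":24},"x":{"b":60,"jhc":30}}}
Size at path /onn/in: 3

Answer: 3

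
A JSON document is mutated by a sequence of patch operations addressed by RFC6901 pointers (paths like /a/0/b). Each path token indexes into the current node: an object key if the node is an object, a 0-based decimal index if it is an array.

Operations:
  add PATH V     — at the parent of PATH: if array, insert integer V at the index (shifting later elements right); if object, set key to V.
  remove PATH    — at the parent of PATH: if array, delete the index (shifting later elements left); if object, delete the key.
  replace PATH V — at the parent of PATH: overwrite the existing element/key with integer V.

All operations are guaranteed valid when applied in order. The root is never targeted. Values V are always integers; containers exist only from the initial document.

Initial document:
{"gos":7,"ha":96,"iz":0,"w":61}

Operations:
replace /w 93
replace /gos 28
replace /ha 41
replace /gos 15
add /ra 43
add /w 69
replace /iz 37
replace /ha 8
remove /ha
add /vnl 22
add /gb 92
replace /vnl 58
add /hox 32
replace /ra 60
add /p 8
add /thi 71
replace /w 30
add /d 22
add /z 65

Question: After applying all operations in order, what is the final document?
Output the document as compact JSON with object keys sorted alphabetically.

After op 1 (replace /w 93): {"gos":7,"ha":96,"iz":0,"w":93}
After op 2 (replace /gos 28): {"gos":28,"ha":96,"iz":0,"w":93}
After op 3 (replace /ha 41): {"gos":28,"ha":41,"iz":0,"w":93}
After op 4 (replace /gos 15): {"gos":15,"ha":41,"iz":0,"w":93}
After op 5 (add /ra 43): {"gos":15,"ha":41,"iz":0,"ra":43,"w":93}
After op 6 (add /w 69): {"gos":15,"ha":41,"iz":0,"ra":43,"w":69}
After op 7 (replace /iz 37): {"gos":15,"ha":41,"iz":37,"ra":43,"w":69}
After op 8 (replace /ha 8): {"gos":15,"ha":8,"iz":37,"ra":43,"w":69}
After op 9 (remove /ha): {"gos":15,"iz":37,"ra":43,"w":69}
After op 10 (add /vnl 22): {"gos":15,"iz":37,"ra":43,"vnl":22,"w":69}
After op 11 (add /gb 92): {"gb":92,"gos":15,"iz":37,"ra":43,"vnl":22,"w":69}
After op 12 (replace /vnl 58): {"gb":92,"gos":15,"iz":37,"ra":43,"vnl":58,"w":69}
After op 13 (add /hox 32): {"gb":92,"gos":15,"hox":32,"iz":37,"ra":43,"vnl":58,"w":69}
After op 14 (replace /ra 60): {"gb":92,"gos":15,"hox":32,"iz":37,"ra":60,"vnl":58,"w":69}
After op 15 (add /p 8): {"gb":92,"gos":15,"hox":32,"iz":37,"p":8,"ra":60,"vnl":58,"w":69}
After op 16 (add /thi 71): {"gb":92,"gos":15,"hox":32,"iz":37,"p":8,"ra":60,"thi":71,"vnl":58,"w":69}
After op 17 (replace /w 30): {"gb":92,"gos":15,"hox":32,"iz":37,"p":8,"ra":60,"thi":71,"vnl":58,"w":30}
After op 18 (add /d 22): {"d":22,"gb":92,"gos":15,"hox":32,"iz":37,"p":8,"ra":60,"thi":71,"vnl":58,"w":30}
After op 19 (add /z 65): {"d":22,"gb":92,"gos":15,"hox":32,"iz":37,"p":8,"ra":60,"thi":71,"vnl":58,"w":30,"z":65}

Answer: {"d":22,"gb":92,"gos":15,"hox":32,"iz":37,"p":8,"ra":60,"thi":71,"vnl":58,"w":30,"z":65}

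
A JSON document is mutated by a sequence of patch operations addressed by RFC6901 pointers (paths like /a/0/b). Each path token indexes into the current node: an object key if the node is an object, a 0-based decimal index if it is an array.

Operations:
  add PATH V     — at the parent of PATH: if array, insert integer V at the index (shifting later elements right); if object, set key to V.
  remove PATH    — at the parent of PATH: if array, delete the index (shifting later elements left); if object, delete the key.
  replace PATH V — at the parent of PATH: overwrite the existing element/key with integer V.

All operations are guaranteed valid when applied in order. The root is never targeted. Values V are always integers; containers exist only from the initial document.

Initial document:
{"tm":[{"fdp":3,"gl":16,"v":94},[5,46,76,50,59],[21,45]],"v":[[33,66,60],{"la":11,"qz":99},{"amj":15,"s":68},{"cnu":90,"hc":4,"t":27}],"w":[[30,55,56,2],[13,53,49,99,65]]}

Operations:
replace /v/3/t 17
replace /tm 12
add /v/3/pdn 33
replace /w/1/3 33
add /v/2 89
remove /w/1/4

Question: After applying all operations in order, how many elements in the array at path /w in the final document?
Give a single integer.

After op 1 (replace /v/3/t 17): {"tm":[{"fdp":3,"gl":16,"v":94},[5,46,76,50,59],[21,45]],"v":[[33,66,60],{"la":11,"qz":99},{"amj":15,"s":68},{"cnu":90,"hc":4,"t":17}],"w":[[30,55,56,2],[13,53,49,99,65]]}
After op 2 (replace /tm 12): {"tm":12,"v":[[33,66,60],{"la":11,"qz":99},{"amj":15,"s":68},{"cnu":90,"hc":4,"t":17}],"w":[[30,55,56,2],[13,53,49,99,65]]}
After op 3 (add /v/3/pdn 33): {"tm":12,"v":[[33,66,60],{"la":11,"qz":99},{"amj":15,"s":68},{"cnu":90,"hc":4,"pdn":33,"t":17}],"w":[[30,55,56,2],[13,53,49,99,65]]}
After op 4 (replace /w/1/3 33): {"tm":12,"v":[[33,66,60],{"la":11,"qz":99},{"amj":15,"s":68},{"cnu":90,"hc":4,"pdn":33,"t":17}],"w":[[30,55,56,2],[13,53,49,33,65]]}
After op 5 (add /v/2 89): {"tm":12,"v":[[33,66,60],{"la":11,"qz":99},89,{"amj":15,"s":68},{"cnu":90,"hc":4,"pdn":33,"t":17}],"w":[[30,55,56,2],[13,53,49,33,65]]}
After op 6 (remove /w/1/4): {"tm":12,"v":[[33,66,60],{"la":11,"qz":99},89,{"amj":15,"s":68},{"cnu":90,"hc":4,"pdn":33,"t":17}],"w":[[30,55,56,2],[13,53,49,33]]}
Size at path /w: 2

Answer: 2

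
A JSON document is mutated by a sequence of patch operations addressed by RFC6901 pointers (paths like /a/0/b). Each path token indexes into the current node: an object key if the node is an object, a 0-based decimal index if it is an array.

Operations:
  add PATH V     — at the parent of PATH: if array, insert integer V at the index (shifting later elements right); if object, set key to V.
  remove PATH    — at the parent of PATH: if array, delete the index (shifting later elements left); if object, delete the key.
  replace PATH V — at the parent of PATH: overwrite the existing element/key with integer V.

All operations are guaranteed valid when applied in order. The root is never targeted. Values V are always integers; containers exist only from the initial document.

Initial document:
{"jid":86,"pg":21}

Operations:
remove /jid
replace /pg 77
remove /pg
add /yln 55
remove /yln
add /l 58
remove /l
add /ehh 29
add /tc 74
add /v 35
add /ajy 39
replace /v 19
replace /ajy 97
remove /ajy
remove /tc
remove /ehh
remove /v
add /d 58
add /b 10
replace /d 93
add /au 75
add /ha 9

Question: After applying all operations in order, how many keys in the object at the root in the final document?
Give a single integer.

Answer: 4

Derivation:
After op 1 (remove /jid): {"pg":21}
After op 2 (replace /pg 77): {"pg":77}
After op 3 (remove /pg): {}
After op 4 (add /yln 55): {"yln":55}
After op 5 (remove /yln): {}
After op 6 (add /l 58): {"l":58}
After op 7 (remove /l): {}
After op 8 (add /ehh 29): {"ehh":29}
After op 9 (add /tc 74): {"ehh":29,"tc":74}
After op 10 (add /v 35): {"ehh":29,"tc":74,"v":35}
After op 11 (add /ajy 39): {"ajy":39,"ehh":29,"tc":74,"v":35}
After op 12 (replace /v 19): {"ajy":39,"ehh":29,"tc":74,"v":19}
After op 13 (replace /ajy 97): {"ajy":97,"ehh":29,"tc":74,"v":19}
After op 14 (remove /ajy): {"ehh":29,"tc":74,"v":19}
After op 15 (remove /tc): {"ehh":29,"v":19}
After op 16 (remove /ehh): {"v":19}
After op 17 (remove /v): {}
After op 18 (add /d 58): {"d":58}
After op 19 (add /b 10): {"b":10,"d":58}
After op 20 (replace /d 93): {"b":10,"d":93}
After op 21 (add /au 75): {"au":75,"b":10,"d":93}
After op 22 (add /ha 9): {"au":75,"b":10,"d":93,"ha":9}
Size at the root: 4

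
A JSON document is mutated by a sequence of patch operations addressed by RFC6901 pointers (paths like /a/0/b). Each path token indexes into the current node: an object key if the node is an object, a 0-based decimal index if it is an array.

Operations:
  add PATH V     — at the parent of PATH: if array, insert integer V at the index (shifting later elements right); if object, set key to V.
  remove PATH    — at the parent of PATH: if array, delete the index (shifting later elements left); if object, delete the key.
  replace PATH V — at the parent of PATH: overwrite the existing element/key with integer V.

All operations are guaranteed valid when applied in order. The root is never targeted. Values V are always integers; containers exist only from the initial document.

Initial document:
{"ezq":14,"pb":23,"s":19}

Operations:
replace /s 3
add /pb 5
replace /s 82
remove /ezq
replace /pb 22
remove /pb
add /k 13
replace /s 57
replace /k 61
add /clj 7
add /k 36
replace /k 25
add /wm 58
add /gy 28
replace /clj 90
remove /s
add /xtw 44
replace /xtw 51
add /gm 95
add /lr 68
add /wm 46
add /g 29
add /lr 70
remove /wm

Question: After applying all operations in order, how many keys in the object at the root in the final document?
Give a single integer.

Answer: 7

Derivation:
After op 1 (replace /s 3): {"ezq":14,"pb":23,"s":3}
After op 2 (add /pb 5): {"ezq":14,"pb":5,"s":3}
After op 3 (replace /s 82): {"ezq":14,"pb":5,"s":82}
After op 4 (remove /ezq): {"pb":5,"s":82}
After op 5 (replace /pb 22): {"pb":22,"s":82}
After op 6 (remove /pb): {"s":82}
After op 7 (add /k 13): {"k":13,"s":82}
After op 8 (replace /s 57): {"k":13,"s":57}
After op 9 (replace /k 61): {"k":61,"s":57}
After op 10 (add /clj 7): {"clj":7,"k":61,"s":57}
After op 11 (add /k 36): {"clj":7,"k":36,"s":57}
After op 12 (replace /k 25): {"clj":7,"k":25,"s":57}
After op 13 (add /wm 58): {"clj":7,"k":25,"s":57,"wm":58}
After op 14 (add /gy 28): {"clj":7,"gy":28,"k":25,"s":57,"wm":58}
After op 15 (replace /clj 90): {"clj":90,"gy":28,"k":25,"s":57,"wm":58}
After op 16 (remove /s): {"clj":90,"gy":28,"k":25,"wm":58}
After op 17 (add /xtw 44): {"clj":90,"gy":28,"k":25,"wm":58,"xtw":44}
After op 18 (replace /xtw 51): {"clj":90,"gy":28,"k":25,"wm":58,"xtw":51}
After op 19 (add /gm 95): {"clj":90,"gm":95,"gy":28,"k":25,"wm":58,"xtw":51}
After op 20 (add /lr 68): {"clj":90,"gm":95,"gy":28,"k":25,"lr":68,"wm":58,"xtw":51}
After op 21 (add /wm 46): {"clj":90,"gm":95,"gy":28,"k":25,"lr":68,"wm":46,"xtw":51}
After op 22 (add /g 29): {"clj":90,"g":29,"gm":95,"gy":28,"k":25,"lr":68,"wm":46,"xtw":51}
After op 23 (add /lr 70): {"clj":90,"g":29,"gm":95,"gy":28,"k":25,"lr":70,"wm":46,"xtw":51}
After op 24 (remove /wm): {"clj":90,"g":29,"gm":95,"gy":28,"k":25,"lr":70,"xtw":51}
Size at the root: 7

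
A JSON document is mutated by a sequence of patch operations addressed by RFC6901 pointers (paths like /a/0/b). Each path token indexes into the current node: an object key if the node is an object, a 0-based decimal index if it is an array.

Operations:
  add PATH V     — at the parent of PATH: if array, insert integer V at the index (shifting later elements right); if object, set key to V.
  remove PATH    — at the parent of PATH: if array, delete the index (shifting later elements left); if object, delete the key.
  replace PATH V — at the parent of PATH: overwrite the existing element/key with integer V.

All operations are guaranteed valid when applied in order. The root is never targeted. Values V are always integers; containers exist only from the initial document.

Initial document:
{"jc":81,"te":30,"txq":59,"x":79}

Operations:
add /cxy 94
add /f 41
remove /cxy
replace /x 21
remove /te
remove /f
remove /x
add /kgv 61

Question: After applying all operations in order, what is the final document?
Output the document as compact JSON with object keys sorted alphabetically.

Answer: {"jc":81,"kgv":61,"txq":59}

Derivation:
After op 1 (add /cxy 94): {"cxy":94,"jc":81,"te":30,"txq":59,"x":79}
After op 2 (add /f 41): {"cxy":94,"f":41,"jc":81,"te":30,"txq":59,"x":79}
After op 3 (remove /cxy): {"f":41,"jc":81,"te":30,"txq":59,"x":79}
After op 4 (replace /x 21): {"f":41,"jc":81,"te":30,"txq":59,"x":21}
After op 5 (remove /te): {"f":41,"jc":81,"txq":59,"x":21}
After op 6 (remove /f): {"jc":81,"txq":59,"x":21}
After op 7 (remove /x): {"jc":81,"txq":59}
After op 8 (add /kgv 61): {"jc":81,"kgv":61,"txq":59}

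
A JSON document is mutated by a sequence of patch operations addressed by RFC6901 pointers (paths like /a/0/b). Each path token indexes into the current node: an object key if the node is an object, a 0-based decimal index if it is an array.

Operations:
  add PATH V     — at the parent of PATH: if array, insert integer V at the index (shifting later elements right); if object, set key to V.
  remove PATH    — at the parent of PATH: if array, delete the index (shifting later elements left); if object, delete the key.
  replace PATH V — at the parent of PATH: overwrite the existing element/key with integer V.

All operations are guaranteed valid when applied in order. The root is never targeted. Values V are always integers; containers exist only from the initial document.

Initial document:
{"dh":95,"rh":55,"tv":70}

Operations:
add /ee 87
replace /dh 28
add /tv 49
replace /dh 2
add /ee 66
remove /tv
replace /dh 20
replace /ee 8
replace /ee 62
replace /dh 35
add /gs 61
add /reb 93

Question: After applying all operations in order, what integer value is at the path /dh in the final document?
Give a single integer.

After op 1 (add /ee 87): {"dh":95,"ee":87,"rh":55,"tv":70}
After op 2 (replace /dh 28): {"dh":28,"ee":87,"rh":55,"tv":70}
After op 3 (add /tv 49): {"dh":28,"ee":87,"rh":55,"tv":49}
After op 4 (replace /dh 2): {"dh":2,"ee":87,"rh":55,"tv":49}
After op 5 (add /ee 66): {"dh":2,"ee":66,"rh":55,"tv":49}
After op 6 (remove /tv): {"dh":2,"ee":66,"rh":55}
After op 7 (replace /dh 20): {"dh":20,"ee":66,"rh":55}
After op 8 (replace /ee 8): {"dh":20,"ee":8,"rh":55}
After op 9 (replace /ee 62): {"dh":20,"ee":62,"rh":55}
After op 10 (replace /dh 35): {"dh":35,"ee":62,"rh":55}
After op 11 (add /gs 61): {"dh":35,"ee":62,"gs":61,"rh":55}
After op 12 (add /reb 93): {"dh":35,"ee":62,"gs":61,"reb":93,"rh":55}
Value at /dh: 35

Answer: 35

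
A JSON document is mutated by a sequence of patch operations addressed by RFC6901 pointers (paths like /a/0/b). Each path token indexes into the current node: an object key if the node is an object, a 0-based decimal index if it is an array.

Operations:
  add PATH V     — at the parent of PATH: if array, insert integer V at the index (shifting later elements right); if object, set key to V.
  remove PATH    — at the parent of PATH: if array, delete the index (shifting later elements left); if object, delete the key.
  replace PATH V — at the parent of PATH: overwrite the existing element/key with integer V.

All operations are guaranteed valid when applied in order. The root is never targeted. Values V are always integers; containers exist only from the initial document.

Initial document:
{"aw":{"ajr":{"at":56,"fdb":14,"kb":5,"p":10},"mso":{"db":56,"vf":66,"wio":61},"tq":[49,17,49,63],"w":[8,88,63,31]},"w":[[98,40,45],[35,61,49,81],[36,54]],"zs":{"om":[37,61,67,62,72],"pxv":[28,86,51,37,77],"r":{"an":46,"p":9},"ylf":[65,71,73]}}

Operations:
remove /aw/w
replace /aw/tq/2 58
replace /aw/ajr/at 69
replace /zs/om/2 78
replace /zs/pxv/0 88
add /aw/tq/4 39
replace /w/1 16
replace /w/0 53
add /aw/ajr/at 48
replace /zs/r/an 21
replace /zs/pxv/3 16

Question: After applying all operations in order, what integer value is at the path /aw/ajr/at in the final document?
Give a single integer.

After op 1 (remove /aw/w): {"aw":{"ajr":{"at":56,"fdb":14,"kb":5,"p":10},"mso":{"db":56,"vf":66,"wio":61},"tq":[49,17,49,63]},"w":[[98,40,45],[35,61,49,81],[36,54]],"zs":{"om":[37,61,67,62,72],"pxv":[28,86,51,37,77],"r":{"an":46,"p":9},"ylf":[65,71,73]}}
After op 2 (replace /aw/tq/2 58): {"aw":{"ajr":{"at":56,"fdb":14,"kb":5,"p":10},"mso":{"db":56,"vf":66,"wio":61},"tq":[49,17,58,63]},"w":[[98,40,45],[35,61,49,81],[36,54]],"zs":{"om":[37,61,67,62,72],"pxv":[28,86,51,37,77],"r":{"an":46,"p":9},"ylf":[65,71,73]}}
After op 3 (replace /aw/ajr/at 69): {"aw":{"ajr":{"at":69,"fdb":14,"kb":5,"p":10},"mso":{"db":56,"vf":66,"wio":61},"tq":[49,17,58,63]},"w":[[98,40,45],[35,61,49,81],[36,54]],"zs":{"om":[37,61,67,62,72],"pxv":[28,86,51,37,77],"r":{"an":46,"p":9},"ylf":[65,71,73]}}
After op 4 (replace /zs/om/2 78): {"aw":{"ajr":{"at":69,"fdb":14,"kb":5,"p":10},"mso":{"db":56,"vf":66,"wio":61},"tq":[49,17,58,63]},"w":[[98,40,45],[35,61,49,81],[36,54]],"zs":{"om":[37,61,78,62,72],"pxv":[28,86,51,37,77],"r":{"an":46,"p":9},"ylf":[65,71,73]}}
After op 5 (replace /zs/pxv/0 88): {"aw":{"ajr":{"at":69,"fdb":14,"kb":5,"p":10},"mso":{"db":56,"vf":66,"wio":61},"tq":[49,17,58,63]},"w":[[98,40,45],[35,61,49,81],[36,54]],"zs":{"om":[37,61,78,62,72],"pxv":[88,86,51,37,77],"r":{"an":46,"p":9},"ylf":[65,71,73]}}
After op 6 (add /aw/tq/4 39): {"aw":{"ajr":{"at":69,"fdb":14,"kb":5,"p":10},"mso":{"db":56,"vf":66,"wio":61},"tq":[49,17,58,63,39]},"w":[[98,40,45],[35,61,49,81],[36,54]],"zs":{"om":[37,61,78,62,72],"pxv":[88,86,51,37,77],"r":{"an":46,"p":9},"ylf":[65,71,73]}}
After op 7 (replace /w/1 16): {"aw":{"ajr":{"at":69,"fdb":14,"kb":5,"p":10},"mso":{"db":56,"vf":66,"wio":61},"tq":[49,17,58,63,39]},"w":[[98,40,45],16,[36,54]],"zs":{"om":[37,61,78,62,72],"pxv":[88,86,51,37,77],"r":{"an":46,"p":9},"ylf":[65,71,73]}}
After op 8 (replace /w/0 53): {"aw":{"ajr":{"at":69,"fdb":14,"kb":5,"p":10},"mso":{"db":56,"vf":66,"wio":61},"tq":[49,17,58,63,39]},"w":[53,16,[36,54]],"zs":{"om":[37,61,78,62,72],"pxv":[88,86,51,37,77],"r":{"an":46,"p":9},"ylf":[65,71,73]}}
After op 9 (add /aw/ajr/at 48): {"aw":{"ajr":{"at":48,"fdb":14,"kb":5,"p":10},"mso":{"db":56,"vf":66,"wio":61},"tq":[49,17,58,63,39]},"w":[53,16,[36,54]],"zs":{"om":[37,61,78,62,72],"pxv":[88,86,51,37,77],"r":{"an":46,"p":9},"ylf":[65,71,73]}}
After op 10 (replace /zs/r/an 21): {"aw":{"ajr":{"at":48,"fdb":14,"kb":5,"p":10},"mso":{"db":56,"vf":66,"wio":61},"tq":[49,17,58,63,39]},"w":[53,16,[36,54]],"zs":{"om":[37,61,78,62,72],"pxv":[88,86,51,37,77],"r":{"an":21,"p":9},"ylf":[65,71,73]}}
After op 11 (replace /zs/pxv/3 16): {"aw":{"ajr":{"at":48,"fdb":14,"kb":5,"p":10},"mso":{"db":56,"vf":66,"wio":61},"tq":[49,17,58,63,39]},"w":[53,16,[36,54]],"zs":{"om":[37,61,78,62,72],"pxv":[88,86,51,16,77],"r":{"an":21,"p":9},"ylf":[65,71,73]}}
Value at /aw/ajr/at: 48

Answer: 48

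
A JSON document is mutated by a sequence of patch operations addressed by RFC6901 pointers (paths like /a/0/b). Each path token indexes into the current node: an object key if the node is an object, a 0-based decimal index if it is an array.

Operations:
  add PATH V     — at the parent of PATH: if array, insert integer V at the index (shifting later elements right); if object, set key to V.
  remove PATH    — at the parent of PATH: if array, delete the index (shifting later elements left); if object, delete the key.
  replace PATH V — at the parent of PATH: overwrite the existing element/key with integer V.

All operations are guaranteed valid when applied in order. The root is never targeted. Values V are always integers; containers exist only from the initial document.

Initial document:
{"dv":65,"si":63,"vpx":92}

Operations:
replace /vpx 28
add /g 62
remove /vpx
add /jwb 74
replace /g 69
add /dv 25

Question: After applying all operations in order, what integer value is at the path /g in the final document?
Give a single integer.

After op 1 (replace /vpx 28): {"dv":65,"si":63,"vpx":28}
After op 2 (add /g 62): {"dv":65,"g":62,"si":63,"vpx":28}
After op 3 (remove /vpx): {"dv":65,"g":62,"si":63}
After op 4 (add /jwb 74): {"dv":65,"g":62,"jwb":74,"si":63}
After op 5 (replace /g 69): {"dv":65,"g":69,"jwb":74,"si":63}
After op 6 (add /dv 25): {"dv":25,"g":69,"jwb":74,"si":63}
Value at /g: 69

Answer: 69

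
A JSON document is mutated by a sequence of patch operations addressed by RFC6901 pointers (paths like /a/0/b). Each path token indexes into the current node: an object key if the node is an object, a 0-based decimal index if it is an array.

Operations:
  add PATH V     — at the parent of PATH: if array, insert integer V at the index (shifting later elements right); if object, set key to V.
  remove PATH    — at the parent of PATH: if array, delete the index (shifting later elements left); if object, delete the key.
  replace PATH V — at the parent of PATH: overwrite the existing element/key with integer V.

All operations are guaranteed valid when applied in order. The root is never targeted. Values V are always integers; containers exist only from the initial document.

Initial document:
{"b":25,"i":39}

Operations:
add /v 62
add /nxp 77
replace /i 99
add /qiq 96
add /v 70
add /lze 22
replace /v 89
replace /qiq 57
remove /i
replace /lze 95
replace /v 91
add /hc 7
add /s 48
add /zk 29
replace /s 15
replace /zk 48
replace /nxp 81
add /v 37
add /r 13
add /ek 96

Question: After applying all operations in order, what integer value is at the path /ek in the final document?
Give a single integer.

After op 1 (add /v 62): {"b":25,"i":39,"v":62}
After op 2 (add /nxp 77): {"b":25,"i":39,"nxp":77,"v":62}
After op 3 (replace /i 99): {"b":25,"i":99,"nxp":77,"v":62}
After op 4 (add /qiq 96): {"b":25,"i":99,"nxp":77,"qiq":96,"v":62}
After op 5 (add /v 70): {"b":25,"i":99,"nxp":77,"qiq":96,"v":70}
After op 6 (add /lze 22): {"b":25,"i":99,"lze":22,"nxp":77,"qiq":96,"v":70}
After op 7 (replace /v 89): {"b":25,"i":99,"lze":22,"nxp":77,"qiq":96,"v":89}
After op 8 (replace /qiq 57): {"b":25,"i":99,"lze":22,"nxp":77,"qiq":57,"v":89}
After op 9 (remove /i): {"b":25,"lze":22,"nxp":77,"qiq":57,"v":89}
After op 10 (replace /lze 95): {"b":25,"lze":95,"nxp":77,"qiq":57,"v":89}
After op 11 (replace /v 91): {"b":25,"lze":95,"nxp":77,"qiq":57,"v":91}
After op 12 (add /hc 7): {"b":25,"hc":7,"lze":95,"nxp":77,"qiq":57,"v":91}
After op 13 (add /s 48): {"b":25,"hc":7,"lze":95,"nxp":77,"qiq":57,"s":48,"v":91}
After op 14 (add /zk 29): {"b":25,"hc":7,"lze":95,"nxp":77,"qiq":57,"s":48,"v":91,"zk":29}
After op 15 (replace /s 15): {"b":25,"hc":7,"lze":95,"nxp":77,"qiq":57,"s":15,"v":91,"zk":29}
After op 16 (replace /zk 48): {"b":25,"hc":7,"lze":95,"nxp":77,"qiq":57,"s":15,"v":91,"zk":48}
After op 17 (replace /nxp 81): {"b":25,"hc":7,"lze":95,"nxp":81,"qiq":57,"s":15,"v":91,"zk":48}
After op 18 (add /v 37): {"b":25,"hc":7,"lze":95,"nxp":81,"qiq":57,"s":15,"v":37,"zk":48}
After op 19 (add /r 13): {"b":25,"hc":7,"lze":95,"nxp":81,"qiq":57,"r":13,"s":15,"v":37,"zk":48}
After op 20 (add /ek 96): {"b":25,"ek":96,"hc":7,"lze":95,"nxp":81,"qiq":57,"r":13,"s":15,"v":37,"zk":48}
Value at /ek: 96

Answer: 96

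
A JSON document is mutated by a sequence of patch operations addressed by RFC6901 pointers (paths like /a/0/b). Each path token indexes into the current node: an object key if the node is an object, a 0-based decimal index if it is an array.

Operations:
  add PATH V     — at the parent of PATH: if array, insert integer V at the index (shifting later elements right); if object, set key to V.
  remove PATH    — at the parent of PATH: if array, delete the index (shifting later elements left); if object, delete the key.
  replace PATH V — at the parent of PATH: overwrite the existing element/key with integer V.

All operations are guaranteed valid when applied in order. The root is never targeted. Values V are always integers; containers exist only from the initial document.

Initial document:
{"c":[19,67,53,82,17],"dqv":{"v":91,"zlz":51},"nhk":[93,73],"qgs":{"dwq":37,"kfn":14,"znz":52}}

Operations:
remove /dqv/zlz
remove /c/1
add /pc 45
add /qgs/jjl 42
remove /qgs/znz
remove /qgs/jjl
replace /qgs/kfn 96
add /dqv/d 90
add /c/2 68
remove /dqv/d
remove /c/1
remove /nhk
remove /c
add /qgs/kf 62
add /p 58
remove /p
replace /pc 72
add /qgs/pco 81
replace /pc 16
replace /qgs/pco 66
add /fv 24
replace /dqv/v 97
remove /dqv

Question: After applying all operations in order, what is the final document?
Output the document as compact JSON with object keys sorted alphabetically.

After op 1 (remove /dqv/zlz): {"c":[19,67,53,82,17],"dqv":{"v":91},"nhk":[93,73],"qgs":{"dwq":37,"kfn":14,"znz":52}}
After op 2 (remove /c/1): {"c":[19,53,82,17],"dqv":{"v":91},"nhk":[93,73],"qgs":{"dwq":37,"kfn":14,"znz":52}}
After op 3 (add /pc 45): {"c":[19,53,82,17],"dqv":{"v":91},"nhk":[93,73],"pc":45,"qgs":{"dwq":37,"kfn":14,"znz":52}}
After op 4 (add /qgs/jjl 42): {"c":[19,53,82,17],"dqv":{"v":91},"nhk":[93,73],"pc":45,"qgs":{"dwq":37,"jjl":42,"kfn":14,"znz":52}}
After op 5 (remove /qgs/znz): {"c":[19,53,82,17],"dqv":{"v":91},"nhk":[93,73],"pc":45,"qgs":{"dwq":37,"jjl":42,"kfn":14}}
After op 6 (remove /qgs/jjl): {"c":[19,53,82,17],"dqv":{"v":91},"nhk":[93,73],"pc":45,"qgs":{"dwq":37,"kfn":14}}
After op 7 (replace /qgs/kfn 96): {"c":[19,53,82,17],"dqv":{"v":91},"nhk":[93,73],"pc":45,"qgs":{"dwq":37,"kfn":96}}
After op 8 (add /dqv/d 90): {"c":[19,53,82,17],"dqv":{"d":90,"v":91},"nhk":[93,73],"pc":45,"qgs":{"dwq":37,"kfn":96}}
After op 9 (add /c/2 68): {"c":[19,53,68,82,17],"dqv":{"d":90,"v":91},"nhk":[93,73],"pc":45,"qgs":{"dwq":37,"kfn":96}}
After op 10 (remove /dqv/d): {"c":[19,53,68,82,17],"dqv":{"v":91},"nhk":[93,73],"pc":45,"qgs":{"dwq":37,"kfn":96}}
After op 11 (remove /c/1): {"c":[19,68,82,17],"dqv":{"v":91},"nhk":[93,73],"pc":45,"qgs":{"dwq":37,"kfn":96}}
After op 12 (remove /nhk): {"c":[19,68,82,17],"dqv":{"v":91},"pc":45,"qgs":{"dwq":37,"kfn":96}}
After op 13 (remove /c): {"dqv":{"v":91},"pc":45,"qgs":{"dwq":37,"kfn":96}}
After op 14 (add /qgs/kf 62): {"dqv":{"v":91},"pc":45,"qgs":{"dwq":37,"kf":62,"kfn":96}}
After op 15 (add /p 58): {"dqv":{"v":91},"p":58,"pc":45,"qgs":{"dwq":37,"kf":62,"kfn":96}}
After op 16 (remove /p): {"dqv":{"v":91},"pc":45,"qgs":{"dwq":37,"kf":62,"kfn":96}}
After op 17 (replace /pc 72): {"dqv":{"v":91},"pc":72,"qgs":{"dwq":37,"kf":62,"kfn":96}}
After op 18 (add /qgs/pco 81): {"dqv":{"v":91},"pc":72,"qgs":{"dwq":37,"kf":62,"kfn":96,"pco":81}}
After op 19 (replace /pc 16): {"dqv":{"v":91},"pc":16,"qgs":{"dwq":37,"kf":62,"kfn":96,"pco":81}}
After op 20 (replace /qgs/pco 66): {"dqv":{"v":91},"pc":16,"qgs":{"dwq":37,"kf":62,"kfn":96,"pco":66}}
After op 21 (add /fv 24): {"dqv":{"v":91},"fv":24,"pc":16,"qgs":{"dwq":37,"kf":62,"kfn":96,"pco":66}}
After op 22 (replace /dqv/v 97): {"dqv":{"v":97},"fv":24,"pc":16,"qgs":{"dwq":37,"kf":62,"kfn":96,"pco":66}}
After op 23 (remove /dqv): {"fv":24,"pc":16,"qgs":{"dwq":37,"kf":62,"kfn":96,"pco":66}}

Answer: {"fv":24,"pc":16,"qgs":{"dwq":37,"kf":62,"kfn":96,"pco":66}}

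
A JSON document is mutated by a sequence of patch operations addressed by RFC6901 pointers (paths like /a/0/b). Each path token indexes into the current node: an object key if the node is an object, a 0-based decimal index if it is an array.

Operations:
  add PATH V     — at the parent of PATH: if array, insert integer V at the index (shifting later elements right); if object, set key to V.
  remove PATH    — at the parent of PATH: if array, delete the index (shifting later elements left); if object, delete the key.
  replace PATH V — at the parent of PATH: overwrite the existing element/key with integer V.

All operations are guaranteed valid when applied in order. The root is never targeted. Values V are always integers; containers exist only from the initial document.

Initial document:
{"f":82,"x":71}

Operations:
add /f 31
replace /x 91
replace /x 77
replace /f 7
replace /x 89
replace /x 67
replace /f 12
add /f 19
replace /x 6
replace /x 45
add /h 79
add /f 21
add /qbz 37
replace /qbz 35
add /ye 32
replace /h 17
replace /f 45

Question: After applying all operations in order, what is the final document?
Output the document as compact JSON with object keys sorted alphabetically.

After op 1 (add /f 31): {"f":31,"x":71}
After op 2 (replace /x 91): {"f":31,"x":91}
After op 3 (replace /x 77): {"f":31,"x":77}
After op 4 (replace /f 7): {"f":7,"x":77}
After op 5 (replace /x 89): {"f":7,"x":89}
After op 6 (replace /x 67): {"f":7,"x":67}
After op 7 (replace /f 12): {"f":12,"x":67}
After op 8 (add /f 19): {"f":19,"x":67}
After op 9 (replace /x 6): {"f":19,"x":6}
After op 10 (replace /x 45): {"f":19,"x":45}
After op 11 (add /h 79): {"f":19,"h":79,"x":45}
After op 12 (add /f 21): {"f":21,"h":79,"x":45}
After op 13 (add /qbz 37): {"f":21,"h":79,"qbz":37,"x":45}
After op 14 (replace /qbz 35): {"f":21,"h":79,"qbz":35,"x":45}
After op 15 (add /ye 32): {"f":21,"h":79,"qbz":35,"x":45,"ye":32}
After op 16 (replace /h 17): {"f":21,"h":17,"qbz":35,"x":45,"ye":32}
After op 17 (replace /f 45): {"f":45,"h":17,"qbz":35,"x":45,"ye":32}

Answer: {"f":45,"h":17,"qbz":35,"x":45,"ye":32}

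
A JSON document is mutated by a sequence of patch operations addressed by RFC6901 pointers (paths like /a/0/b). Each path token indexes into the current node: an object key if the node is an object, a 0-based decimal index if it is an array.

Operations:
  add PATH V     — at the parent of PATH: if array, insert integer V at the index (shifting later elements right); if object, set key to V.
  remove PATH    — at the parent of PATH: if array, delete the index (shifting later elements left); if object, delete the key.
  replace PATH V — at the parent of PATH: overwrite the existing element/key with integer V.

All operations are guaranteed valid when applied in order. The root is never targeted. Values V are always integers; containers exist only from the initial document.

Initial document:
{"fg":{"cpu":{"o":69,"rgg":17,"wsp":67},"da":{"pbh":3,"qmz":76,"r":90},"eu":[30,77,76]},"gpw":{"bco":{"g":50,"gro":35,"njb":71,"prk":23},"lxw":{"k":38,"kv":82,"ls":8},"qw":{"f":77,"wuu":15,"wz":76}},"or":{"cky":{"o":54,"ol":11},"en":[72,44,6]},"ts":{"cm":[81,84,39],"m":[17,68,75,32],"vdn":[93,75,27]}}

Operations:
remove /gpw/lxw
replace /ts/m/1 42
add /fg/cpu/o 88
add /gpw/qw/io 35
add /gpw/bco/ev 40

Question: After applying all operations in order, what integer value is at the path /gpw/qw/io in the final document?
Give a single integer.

Answer: 35

Derivation:
After op 1 (remove /gpw/lxw): {"fg":{"cpu":{"o":69,"rgg":17,"wsp":67},"da":{"pbh":3,"qmz":76,"r":90},"eu":[30,77,76]},"gpw":{"bco":{"g":50,"gro":35,"njb":71,"prk":23},"qw":{"f":77,"wuu":15,"wz":76}},"or":{"cky":{"o":54,"ol":11},"en":[72,44,6]},"ts":{"cm":[81,84,39],"m":[17,68,75,32],"vdn":[93,75,27]}}
After op 2 (replace /ts/m/1 42): {"fg":{"cpu":{"o":69,"rgg":17,"wsp":67},"da":{"pbh":3,"qmz":76,"r":90},"eu":[30,77,76]},"gpw":{"bco":{"g":50,"gro":35,"njb":71,"prk":23},"qw":{"f":77,"wuu":15,"wz":76}},"or":{"cky":{"o":54,"ol":11},"en":[72,44,6]},"ts":{"cm":[81,84,39],"m":[17,42,75,32],"vdn":[93,75,27]}}
After op 3 (add /fg/cpu/o 88): {"fg":{"cpu":{"o":88,"rgg":17,"wsp":67},"da":{"pbh":3,"qmz":76,"r":90},"eu":[30,77,76]},"gpw":{"bco":{"g":50,"gro":35,"njb":71,"prk":23},"qw":{"f":77,"wuu":15,"wz":76}},"or":{"cky":{"o":54,"ol":11},"en":[72,44,6]},"ts":{"cm":[81,84,39],"m":[17,42,75,32],"vdn":[93,75,27]}}
After op 4 (add /gpw/qw/io 35): {"fg":{"cpu":{"o":88,"rgg":17,"wsp":67},"da":{"pbh":3,"qmz":76,"r":90},"eu":[30,77,76]},"gpw":{"bco":{"g":50,"gro":35,"njb":71,"prk":23},"qw":{"f":77,"io":35,"wuu":15,"wz":76}},"or":{"cky":{"o":54,"ol":11},"en":[72,44,6]},"ts":{"cm":[81,84,39],"m":[17,42,75,32],"vdn":[93,75,27]}}
After op 5 (add /gpw/bco/ev 40): {"fg":{"cpu":{"o":88,"rgg":17,"wsp":67},"da":{"pbh":3,"qmz":76,"r":90},"eu":[30,77,76]},"gpw":{"bco":{"ev":40,"g":50,"gro":35,"njb":71,"prk":23},"qw":{"f":77,"io":35,"wuu":15,"wz":76}},"or":{"cky":{"o":54,"ol":11},"en":[72,44,6]},"ts":{"cm":[81,84,39],"m":[17,42,75,32],"vdn":[93,75,27]}}
Value at /gpw/qw/io: 35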